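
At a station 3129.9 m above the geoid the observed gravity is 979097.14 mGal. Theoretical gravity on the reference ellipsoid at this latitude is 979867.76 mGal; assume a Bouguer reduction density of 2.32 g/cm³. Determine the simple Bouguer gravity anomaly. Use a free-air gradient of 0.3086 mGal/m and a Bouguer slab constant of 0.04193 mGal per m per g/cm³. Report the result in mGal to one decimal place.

-109.2

Free-air correction = 0.3086 × 3129.9 = 965.89 mGal
Free-air anomaly = 979097.14 − 979867.76 + (965.89) = 195.27 mGal
Bouguer slab correction = 0.04193 × 2.32 × 3129.9 = 304.47 mGal
Simple Bouguer anomaly = 195.27 − (304.47) = -109.20 mGal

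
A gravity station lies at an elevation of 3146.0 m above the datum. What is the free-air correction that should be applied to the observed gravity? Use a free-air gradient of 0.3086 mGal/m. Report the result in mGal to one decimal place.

Free-air correction = 0.3086 × 3146.0 = 970.9 mGal

970.9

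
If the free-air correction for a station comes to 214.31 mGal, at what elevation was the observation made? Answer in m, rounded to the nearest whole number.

694

h = 214.31 / 0.3086 = 694.46 m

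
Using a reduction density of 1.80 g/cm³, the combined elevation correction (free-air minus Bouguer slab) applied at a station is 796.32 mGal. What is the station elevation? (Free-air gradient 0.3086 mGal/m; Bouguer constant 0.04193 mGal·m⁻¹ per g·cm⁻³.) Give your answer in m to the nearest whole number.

Combined gradient = 0.3086 − 0.04193 × 1.80 = 0.2331260 mGal/m
h = 796.32 / 0.2331260 = 3415.84 m

3416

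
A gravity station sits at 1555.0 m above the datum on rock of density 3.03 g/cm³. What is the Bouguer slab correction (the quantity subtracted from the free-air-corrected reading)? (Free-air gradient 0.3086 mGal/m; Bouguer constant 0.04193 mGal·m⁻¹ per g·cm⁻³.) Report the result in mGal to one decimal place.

Bouguer slab correction = 0.04193 × 3.03 × 1555.0 = 197.6 mGal

197.6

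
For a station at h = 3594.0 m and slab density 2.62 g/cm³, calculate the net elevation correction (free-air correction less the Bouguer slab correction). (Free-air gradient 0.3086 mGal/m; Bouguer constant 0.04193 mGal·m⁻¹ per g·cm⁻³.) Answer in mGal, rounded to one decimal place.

Combined gradient = 0.3086 − 0.04193 × 2.62 = 0.1987434 mGal/m
Combined elevation correction = 0.1987434 × 3594.0 = 714.3 mGal

714.3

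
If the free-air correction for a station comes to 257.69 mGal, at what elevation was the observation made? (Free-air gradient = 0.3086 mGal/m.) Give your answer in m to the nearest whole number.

h = 257.69 / 0.3086 = 835.03 m

835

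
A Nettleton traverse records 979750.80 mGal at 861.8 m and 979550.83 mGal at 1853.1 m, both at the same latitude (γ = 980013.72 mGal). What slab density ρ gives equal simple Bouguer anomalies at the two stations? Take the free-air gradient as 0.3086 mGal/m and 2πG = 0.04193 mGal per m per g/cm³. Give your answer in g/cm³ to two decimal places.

2.55

Δg_obs = 979550.83 − 979750.80 = -199.97 mGal over Δh = 1853.1 − 861.8 = 991.3 m
Equal Bouguer anomalies ⇒ Δg_obs + (0.3086 − 0.04193ρ)·Δh = 0
0.3086 − 0.04193ρ = −Δg_obs/Δh = 0.20173
ρ = (0.3086 − 0.20173) / 0.04193 = 2.55 g/cm³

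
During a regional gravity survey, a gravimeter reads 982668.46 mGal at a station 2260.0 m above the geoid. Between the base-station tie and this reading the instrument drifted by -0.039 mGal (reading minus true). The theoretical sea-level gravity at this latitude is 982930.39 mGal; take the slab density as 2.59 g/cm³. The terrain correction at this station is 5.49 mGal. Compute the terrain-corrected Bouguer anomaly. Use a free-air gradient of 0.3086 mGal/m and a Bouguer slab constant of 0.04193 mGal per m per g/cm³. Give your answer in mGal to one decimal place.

195.6

Drift-corrected reading = 982668.46 − (-0.039) = 982668.499 mGal
Free-air correction = 0.3086 × 2260.0 = 697.44 mGal
Free-air anomaly = 982668.499 − 982930.39 + (697.44) = 435.549 mGal
Bouguer slab correction = 0.04193 × 2.59 × 2260.0 = 245.43 mGal
Simple Bouguer anomaly = 435.549 − (245.43) = 190.119 mGal
Complete Bouguer anomaly = 190.119 + 5.49 = 195.609 mGal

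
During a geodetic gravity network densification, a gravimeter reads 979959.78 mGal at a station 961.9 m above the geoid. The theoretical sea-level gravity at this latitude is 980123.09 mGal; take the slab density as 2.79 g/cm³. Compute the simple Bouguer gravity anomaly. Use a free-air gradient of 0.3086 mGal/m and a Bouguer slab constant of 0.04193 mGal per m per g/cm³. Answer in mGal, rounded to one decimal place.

Free-air correction = 0.3086 × 961.9 = 296.84 mGal
Free-air anomaly = 979959.78 − 980123.09 + (296.84) = 133.53 mGal
Bouguer slab correction = 0.04193 × 2.79 × 961.9 = 112.53 mGal
Simple Bouguer anomaly = 133.53 − (112.53) = 21.00 mGal

21.0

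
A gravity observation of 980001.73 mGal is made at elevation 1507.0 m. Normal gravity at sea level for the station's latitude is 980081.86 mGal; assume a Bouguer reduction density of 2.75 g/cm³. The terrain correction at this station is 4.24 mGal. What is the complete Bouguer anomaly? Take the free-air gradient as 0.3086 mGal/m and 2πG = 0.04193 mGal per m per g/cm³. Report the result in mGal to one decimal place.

215.4

Free-air correction = 0.3086 × 1507.0 = 465.06 mGal
Free-air anomaly = 980001.73 − 980081.86 + (465.06) = 384.93 mGal
Bouguer slab correction = 0.04193 × 2.75 × 1507.0 = 173.77 mGal
Simple Bouguer anomaly = 384.93 − (173.77) = 211.16 mGal
Complete Bouguer anomaly = 211.16 + 4.24 = 215.40 mGal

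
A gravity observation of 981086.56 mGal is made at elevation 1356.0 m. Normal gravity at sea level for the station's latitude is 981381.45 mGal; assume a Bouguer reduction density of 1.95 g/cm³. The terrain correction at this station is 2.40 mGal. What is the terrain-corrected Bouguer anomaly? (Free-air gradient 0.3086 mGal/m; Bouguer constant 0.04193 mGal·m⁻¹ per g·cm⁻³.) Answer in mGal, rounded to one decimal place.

Free-air correction = 0.3086 × 1356.0 = 418.46 mGal
Free-air anomaly = 981086.56 − 981381.45 + (418.46) = 123.57 mGal
Bouguer slab correction = 0.04193 × 1.95 × 1356.0 = 110.87 mGal
Simple Bouguer anomaly = 123.57 − (110.87) = 12.70 mGal
Complete Bouguer anomaly = 12.70 + 2.40 = 15.10 mGal

15.1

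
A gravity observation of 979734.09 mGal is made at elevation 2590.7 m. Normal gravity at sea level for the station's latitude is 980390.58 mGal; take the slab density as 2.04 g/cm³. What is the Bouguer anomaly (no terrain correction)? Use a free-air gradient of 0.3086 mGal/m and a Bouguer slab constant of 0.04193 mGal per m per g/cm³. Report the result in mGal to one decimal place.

Free-air correction = 0.3086 × 2590.7 = 799.49 mGal
Free-air anomaly = 979734.09 − 980390.58 + (799.49) = 143.00 mGal
Bouguer slab correction = 0.04193 × 2.04 × 2590.7 = 221.60 mGal
Simple Bouguer anomaly = 143.00 − (221.60) = -78.60 mGal

-78.6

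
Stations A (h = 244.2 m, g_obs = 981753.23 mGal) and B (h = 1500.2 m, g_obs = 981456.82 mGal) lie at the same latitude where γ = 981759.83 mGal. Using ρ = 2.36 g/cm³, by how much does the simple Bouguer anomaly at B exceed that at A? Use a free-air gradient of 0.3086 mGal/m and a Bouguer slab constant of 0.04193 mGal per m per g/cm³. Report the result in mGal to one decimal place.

Δg_SB(A) = 981753.23 − 981759.83 + 0.3086×244.2 − 0.04193×2.36×244.2 = 44.60 mGal
Δg_SB(B) = 981456.82 − 981759.83 + 0.3086×1500.2 − 0.04193×2.36×1500.2 = 11.50 mGal
Difference = 11.50 − (44.60) = -33.10 mGal

-33.1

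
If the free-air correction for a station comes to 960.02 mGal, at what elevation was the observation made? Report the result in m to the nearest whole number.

3111

h = 960.02 / 0.3086 = 3110.89 m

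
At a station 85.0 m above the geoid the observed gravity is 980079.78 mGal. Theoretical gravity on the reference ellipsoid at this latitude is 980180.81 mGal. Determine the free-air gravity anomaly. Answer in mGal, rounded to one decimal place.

-74.8

Free-air correction = 0.3086 × 85.0 = 26.23 mGal
Free-air anomaly = 980079.78 − 980180.81 + (26.23) = -74.80 mGal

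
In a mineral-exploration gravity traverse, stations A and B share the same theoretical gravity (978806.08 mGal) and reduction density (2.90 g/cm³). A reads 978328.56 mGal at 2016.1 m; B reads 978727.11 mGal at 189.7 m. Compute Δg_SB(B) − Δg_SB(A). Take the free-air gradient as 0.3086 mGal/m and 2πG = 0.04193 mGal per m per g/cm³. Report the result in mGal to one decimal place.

Δg_SB(A) = 978328.56 − 978806.08 + 0.3086×2016.1 − 0.04193×2.90×2016.1 = -100.50 mGal
Δg_SB(B) = 978727.11 − 978806.08 + 0.3086×189.7 − 0.04193×2.90×189.7 = -43.50 mGal
Difference = -43.50 − (-100.50) = 57.00 mGal

57.0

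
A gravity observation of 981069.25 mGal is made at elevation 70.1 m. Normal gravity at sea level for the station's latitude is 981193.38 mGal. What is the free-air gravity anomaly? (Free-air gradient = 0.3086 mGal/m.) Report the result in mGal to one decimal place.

Free-air correction = 0.3086 × 70.1 = 21.63 mGal
Free-air anomaly = 981069.25 − 981193.38 + (21.63) = -102.50 mGal

-102.5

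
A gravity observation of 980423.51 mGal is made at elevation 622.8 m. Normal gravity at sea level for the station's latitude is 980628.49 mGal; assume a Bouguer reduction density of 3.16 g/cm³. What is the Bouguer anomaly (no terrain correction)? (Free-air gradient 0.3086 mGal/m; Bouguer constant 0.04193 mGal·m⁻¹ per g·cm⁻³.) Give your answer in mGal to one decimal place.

-95.3

Free-air correction = 0.3086 × 622.8 = 192.20 mGal
Free-air anomaly = 980423.51 − 980628.49 + (192.20) = -12.78 mGal
Bouguer slab correction = 0.04193 × 3.16 × 622.8 = 82.52 mGal
Simple Bouguer anomaly = -12.78 − (82.52) = -95.30 mGal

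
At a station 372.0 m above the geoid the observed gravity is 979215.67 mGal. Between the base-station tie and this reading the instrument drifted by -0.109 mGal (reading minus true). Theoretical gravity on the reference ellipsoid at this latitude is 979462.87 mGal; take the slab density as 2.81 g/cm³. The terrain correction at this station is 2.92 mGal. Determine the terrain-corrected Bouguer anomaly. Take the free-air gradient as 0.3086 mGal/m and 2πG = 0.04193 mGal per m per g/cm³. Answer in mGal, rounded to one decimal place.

-173.2

Drift-corrected reading = 979215.67 − (-0.109) = 979215.779 mGal
Free-air correction = 0.3086 × 372.0 = 114.80 mGal
Free-air anomaly = 979215.779 − 979462.87 + (114.80) = -132.291 mGal
Bouguer slab correction = 0.04193 × 2.81 × 372.0 = 43.83 mGal
Simple Bouguer anomaly = -132.291 − (43.83) = -176.121 mGal
Complete Bouguer anomaly = -176.121 + 2.92 = -173.201 mGal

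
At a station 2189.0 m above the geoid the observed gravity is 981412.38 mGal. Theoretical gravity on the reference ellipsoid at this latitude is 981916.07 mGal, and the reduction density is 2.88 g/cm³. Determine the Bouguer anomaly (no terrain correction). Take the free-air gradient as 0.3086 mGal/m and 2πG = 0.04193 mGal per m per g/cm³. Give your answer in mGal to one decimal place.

Free-air correction = 0.3086 × 2189.0 = 675.53 mGal
Free-air anomaly = 981412.38 − 981916.07 + (675.53) = 171.84 mGal
Bouguer slab correction = 0.04193 × 2.88 × 2189.0 = 264.34 mGal
Simple Bouguer anomaly = 171.84 − (264.34) = -92.50 mGal

-92.5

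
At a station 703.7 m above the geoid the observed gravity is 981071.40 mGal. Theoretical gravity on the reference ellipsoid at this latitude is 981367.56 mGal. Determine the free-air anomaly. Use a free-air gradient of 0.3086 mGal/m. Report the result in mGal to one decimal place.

Free-air correction = 0.3086 × 703.7 = 217.16 mGal
Free-air anomaly = 981071.40 − 981367.56 + (217.16) = -79.00 mGal

-79.0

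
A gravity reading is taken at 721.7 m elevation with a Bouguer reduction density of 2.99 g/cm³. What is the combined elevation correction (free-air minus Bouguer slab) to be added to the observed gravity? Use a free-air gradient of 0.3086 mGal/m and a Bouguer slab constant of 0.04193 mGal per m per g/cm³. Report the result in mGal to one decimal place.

132.2

Combined gradient = 0.3086 − 0.04193 × 2.99 = 0.1832293 mGal/m
Combined elevation correction = 0.1832293 × 721.7 = 132.2 mGal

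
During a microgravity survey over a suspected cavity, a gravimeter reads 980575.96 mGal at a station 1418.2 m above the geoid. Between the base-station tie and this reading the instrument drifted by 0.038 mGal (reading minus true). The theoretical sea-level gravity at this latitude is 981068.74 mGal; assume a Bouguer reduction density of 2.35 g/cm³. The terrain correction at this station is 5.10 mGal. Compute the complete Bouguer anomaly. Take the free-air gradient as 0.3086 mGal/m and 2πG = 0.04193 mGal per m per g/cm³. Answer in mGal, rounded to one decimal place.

Drift-corrected reading = 980575.96 − (0.038) = 980575.922 mGal
Free-air correction = 0.3086 × 1418.2 = 437.66 mGal
Free-air anomaly = 980575.922 − 981068.74 + (437.66) = -55.158 mGal
Bouguer slab correction = 0.04193 × 2.35 × 1418.2 = 139.74 mGal
Simple Bouguer anomaly = -55.158 − (139.74) = -194.898 mGal
Complete Bouguer anomaly = -194.898 + 5.10 = -189.798 mGal

-189.8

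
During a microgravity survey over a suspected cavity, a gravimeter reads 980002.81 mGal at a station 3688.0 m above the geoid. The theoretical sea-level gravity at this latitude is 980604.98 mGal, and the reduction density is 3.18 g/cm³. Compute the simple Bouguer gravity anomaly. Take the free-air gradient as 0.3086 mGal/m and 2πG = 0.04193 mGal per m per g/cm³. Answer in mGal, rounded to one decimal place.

Free-air correction = 0.3086 × 3688.0 = 1138.12 mGal
Free-air anomaly = 980002.81 − 980604.98 + (1138.12) = 535.95 mGal
Bouguer slab correction = 0.04193 × 3.18 × 3688.0 = 491.75 mGal
Simple Bouguer anomaly = 535.95 − (491.75) = 44.20 mGal

44.2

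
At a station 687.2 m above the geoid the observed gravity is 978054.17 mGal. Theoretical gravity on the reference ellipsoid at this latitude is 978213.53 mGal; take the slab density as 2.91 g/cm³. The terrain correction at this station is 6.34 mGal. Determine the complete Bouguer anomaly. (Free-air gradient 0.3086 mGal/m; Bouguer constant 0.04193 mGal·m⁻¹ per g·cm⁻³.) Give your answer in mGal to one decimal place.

-24.8

Free-air correction = 0.3086 × 687.2 = 212.07 mGal
Free-air anomaly = 978054.17 − 978213.53 + (212.07) = 52.71 mGal
Bouguer slab correction = 0.04193 × 2.91 × 687.2 = 83.85 mGal
Simple Bouguer anomaly = 52.71 − (83.85) = -31.14 mGal
Complete Bouguer anomaly = -31.14 + 6.34 = -24.80 mGal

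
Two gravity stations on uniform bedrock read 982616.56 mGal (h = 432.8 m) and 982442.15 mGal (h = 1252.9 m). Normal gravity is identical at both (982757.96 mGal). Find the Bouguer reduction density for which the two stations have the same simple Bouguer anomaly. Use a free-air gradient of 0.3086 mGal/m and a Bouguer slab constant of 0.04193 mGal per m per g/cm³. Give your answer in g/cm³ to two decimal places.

2.29

Δg_obs = 982442.15 − 982616.56 = -174.41 mGal over Δh = 1252.9 − 432.8 = 820.1 m
Equal Bouguer anomalies ⇒ Δg_obs + (0.3086 − 0.04193ρ)·Δh = 0
0.3086 − 0.04193ρ = −Δg_obs/Δh = 0.21267
ρ = (0.3086 − 0.21267) / 0.04193 = 2.29 g/cm³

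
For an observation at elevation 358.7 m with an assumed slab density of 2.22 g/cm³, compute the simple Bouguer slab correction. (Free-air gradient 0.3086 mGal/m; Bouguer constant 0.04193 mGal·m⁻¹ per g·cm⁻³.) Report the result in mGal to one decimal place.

33.4

Bouguer slab correction = 0.04193 × 2.22 × 358.7 = 33.4 mGal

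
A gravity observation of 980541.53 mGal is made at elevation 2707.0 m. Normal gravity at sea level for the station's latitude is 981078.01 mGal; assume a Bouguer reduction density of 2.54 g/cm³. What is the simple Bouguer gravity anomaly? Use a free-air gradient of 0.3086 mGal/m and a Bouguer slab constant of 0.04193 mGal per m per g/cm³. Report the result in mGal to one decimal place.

Free-air correction = 0.3086 × 2707.0 = 835.38 mGal
Free-air anomaly = 980541.53 − 981078.01 + (835.38) = 298.90 mGal
Bouguer slab correction = 0.04193 × 2.54 × 2707.0 = 288.30 mGal
Simple Bouguer anomaly = 298.90 − (288.30) = 10.60 mGal

10.6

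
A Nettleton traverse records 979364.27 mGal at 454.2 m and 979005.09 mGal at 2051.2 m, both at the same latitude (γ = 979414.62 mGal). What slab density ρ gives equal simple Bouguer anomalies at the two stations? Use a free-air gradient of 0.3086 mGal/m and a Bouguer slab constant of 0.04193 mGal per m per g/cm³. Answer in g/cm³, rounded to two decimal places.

Δg_obs = 979005.09 − 979364.27 = -359.18 mGal over Δh = 2051.2 − 454.2 = 1597.0 m
Equal Bouguer anomalies ⇒ Δg_obs + (0.3086 − 0.04193ρ)·Δh = 0
0.3086 − 0.04193ρ = −Δg_obs/Δh = 0.22491
ρ = (0.3086 − 0.22491) / 0.04193 = 2.00 g/cm³

2.00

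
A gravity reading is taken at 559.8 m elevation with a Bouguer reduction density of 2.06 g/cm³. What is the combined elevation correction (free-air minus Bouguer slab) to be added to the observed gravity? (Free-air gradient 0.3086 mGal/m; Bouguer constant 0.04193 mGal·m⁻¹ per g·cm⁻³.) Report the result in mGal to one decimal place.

Combined gradient = 0.3086 − 0.04193 × 2.06 = 0.2222242 mGal/m
Combined elevation correction = 0.2222242 × 559.8 = 124.4 mGal

124.4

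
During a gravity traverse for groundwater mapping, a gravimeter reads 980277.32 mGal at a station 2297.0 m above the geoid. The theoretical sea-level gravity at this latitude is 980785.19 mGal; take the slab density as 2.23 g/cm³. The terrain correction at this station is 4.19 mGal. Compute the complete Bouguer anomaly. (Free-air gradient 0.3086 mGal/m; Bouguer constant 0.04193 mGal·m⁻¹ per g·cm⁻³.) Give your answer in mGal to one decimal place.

Free-air correction = 0.3086 × 2297.0 = 708.85 mGal
Free-air anomaly = 980277.32 − 980785.19 + (708.85) = 200.98 mGal
Bouguer slab correction = 0.04193 × 2.23 × 2297.0 = 214.78 mGal
Simple Bouguer anomaly = 200.98 − (214.78) = -13.80 mGal
Complete Bouguer anomaly = -13.80 + 4.19 = -9.61 mGal

-9.6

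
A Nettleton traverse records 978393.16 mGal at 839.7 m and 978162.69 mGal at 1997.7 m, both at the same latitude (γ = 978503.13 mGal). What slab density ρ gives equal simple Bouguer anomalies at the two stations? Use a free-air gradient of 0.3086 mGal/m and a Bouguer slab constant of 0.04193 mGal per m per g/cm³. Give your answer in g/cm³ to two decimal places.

2.61

Δg_obs = 978162.69 − 978393.16 = -230.47 mGal over Δh = 1997.7 − 839.7 = 1158.0 m
Equal Bouguer anomalies ⇒ Δg_obs + (0.3086 − 0.04193ρ)·Δh = 0
0.3086 − 0.04193ρ = −Δg_obs/Δh = 0.19902
ρ = (0.3086 − 0.19902) / 0.04193 = 2.61 g/cm³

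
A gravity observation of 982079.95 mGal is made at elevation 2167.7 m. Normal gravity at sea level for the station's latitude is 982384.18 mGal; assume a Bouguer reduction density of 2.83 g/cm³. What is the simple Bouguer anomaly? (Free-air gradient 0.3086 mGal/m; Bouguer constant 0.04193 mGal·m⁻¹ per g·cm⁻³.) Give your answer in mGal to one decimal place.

107.5

Free-air correction = 0.3086 × 2167.7 = 668.95 mGal
Free-air anomaly = 982079.95 − 982384.18 + (668.95) = 364.72 mGal
Bouguer slab correction = 0.04193 × 2.83 × 2167.7 = 257.22 mGal
Simple Bouguer anomaly = 364.72 − (257.22) = 107.50 mGal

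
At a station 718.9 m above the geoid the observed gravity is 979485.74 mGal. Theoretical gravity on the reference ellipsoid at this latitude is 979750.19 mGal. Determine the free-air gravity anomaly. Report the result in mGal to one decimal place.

-42.6

Free-air correction = 0.3086 × 718.9 = 221.85 mGal
Free-air anomaly = 979485.74 − 979750.19 + (221.85) = -42.60 mGal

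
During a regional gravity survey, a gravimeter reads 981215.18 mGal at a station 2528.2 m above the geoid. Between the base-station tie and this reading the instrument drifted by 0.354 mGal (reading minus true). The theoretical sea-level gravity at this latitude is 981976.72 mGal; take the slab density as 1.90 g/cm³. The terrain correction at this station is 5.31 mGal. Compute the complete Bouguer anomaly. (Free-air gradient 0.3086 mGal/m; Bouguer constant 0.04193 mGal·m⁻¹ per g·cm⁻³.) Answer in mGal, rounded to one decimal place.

Drift-corrected reading = 981215.18 − (0.354) = 981214.826 mGal
Free-air correction = 0.3086 × 2528.2 = 780.20 mGal
Free-air anomaly = 981214.826 − 981976.72 + (780.20) = 18.306 mGal
Bouguer slab correction = 0.04193 × 1.90 × 2528.2 = 201.41 mGal
Simple Bouguer anomaly = 18.306 − (201.41) = -183.104 mGal
Complete Bouguer anomaly = -183.104 + 5.31 = -177.794 mGal

-177.8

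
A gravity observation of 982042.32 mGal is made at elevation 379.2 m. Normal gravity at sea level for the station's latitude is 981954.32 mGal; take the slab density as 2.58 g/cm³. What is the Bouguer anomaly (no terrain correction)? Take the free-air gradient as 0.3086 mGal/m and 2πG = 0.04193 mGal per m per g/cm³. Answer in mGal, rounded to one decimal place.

164.0

Free-air correction = 0.3086 × 379.2 = 117.02 mGal
Free-air anomaly = 982042.32 − 981954.32 + (117.02) = 205.02 mGal
Bouguer slab correction = 0.04193 × 2.58 × 379.2 = 41.02 mGal
Simple Bouguer anomaly = 205.02 − (41.02) = 164.00 mGal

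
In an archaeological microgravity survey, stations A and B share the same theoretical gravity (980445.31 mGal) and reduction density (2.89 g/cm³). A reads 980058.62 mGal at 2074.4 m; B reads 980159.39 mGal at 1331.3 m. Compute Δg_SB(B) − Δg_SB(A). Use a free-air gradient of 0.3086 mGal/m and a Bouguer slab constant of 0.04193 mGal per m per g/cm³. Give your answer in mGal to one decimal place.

-38.5

Δg_SB(A) = 980058.62 − 980445.31 + 0.3086×2074.4 − 0.04193×2.89×2074.4 = 2.10 mGal
Δg_SB(B) = 980159.39 − 980445.31 + 0.3086×1331.3 − 0.04193×2.89×1331.3 = -36.40 mGal
Difference = -36.40 − (2.10) = -38.50 mGal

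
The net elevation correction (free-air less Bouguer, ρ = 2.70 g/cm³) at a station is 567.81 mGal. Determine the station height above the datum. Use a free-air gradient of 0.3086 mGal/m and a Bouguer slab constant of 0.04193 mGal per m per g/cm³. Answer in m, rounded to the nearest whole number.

2906

Combined gradient = 0.3086 − 0.04193 × 2.70 = 0.1953890 mGal/m
h = 567.81 / 0.1953890 = 2906.05 m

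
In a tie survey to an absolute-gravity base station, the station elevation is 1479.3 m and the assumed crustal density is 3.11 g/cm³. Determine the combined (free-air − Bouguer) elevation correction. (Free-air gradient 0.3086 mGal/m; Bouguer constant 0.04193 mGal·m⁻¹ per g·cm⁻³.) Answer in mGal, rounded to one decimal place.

Combined gradient = 0.3086 − 0.04193 × 3.11 = 0.1781977 mGal/m
Combined elevation correction = 0.1781977 × 1479.3 = 263.6 mGal

263.6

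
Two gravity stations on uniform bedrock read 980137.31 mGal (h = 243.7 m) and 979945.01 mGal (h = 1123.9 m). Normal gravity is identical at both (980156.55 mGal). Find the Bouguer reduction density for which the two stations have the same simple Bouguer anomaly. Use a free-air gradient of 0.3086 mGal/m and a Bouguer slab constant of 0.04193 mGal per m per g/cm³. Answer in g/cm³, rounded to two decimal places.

2.15

Δg_obs = 979945.01 − 980137.31 = -192.30 mGal over Δh = 1123.9 − 243.7 = 880.2 m
Equal Bouguer anomalies ⇒ Δg_obs + (0.3086 − 0.04193ρ)·Δh = 0
0.3086 − 0.04193ρ = −Δg_obs/Δh = 0.21847
ρ = (0.3086 − 0.21847) / 0.04193 = 2.15 g/cm³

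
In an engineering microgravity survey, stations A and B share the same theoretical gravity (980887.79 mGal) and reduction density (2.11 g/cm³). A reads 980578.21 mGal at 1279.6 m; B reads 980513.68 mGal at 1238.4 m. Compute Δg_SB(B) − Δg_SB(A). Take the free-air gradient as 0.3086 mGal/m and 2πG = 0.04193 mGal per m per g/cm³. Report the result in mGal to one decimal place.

-73.6

Δg_SB(A) = 980578.21 − 980887.79 + 0.3086×1279.6 − 0.04193×2.11×1279.6 = -27.90 mGal
Δg_SB(B) = 980513.68 − 980887.79 + 0.3086×1238.4 − 0.04193×2.11×1238.4 = -101.50 mGal
Difference = -101.50 − (-27.90) = -73.60 mGal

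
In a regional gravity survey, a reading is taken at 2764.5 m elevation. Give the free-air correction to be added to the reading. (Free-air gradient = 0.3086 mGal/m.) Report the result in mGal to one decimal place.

Free-air correction = 0.3086 × 2764.5 = 853.1 mGal

853.1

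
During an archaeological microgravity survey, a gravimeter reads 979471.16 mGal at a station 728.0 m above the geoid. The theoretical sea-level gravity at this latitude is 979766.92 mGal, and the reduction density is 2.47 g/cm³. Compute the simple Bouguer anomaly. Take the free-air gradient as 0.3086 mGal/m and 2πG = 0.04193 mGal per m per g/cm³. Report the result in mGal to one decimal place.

Free-air correction = 0.3086 × 728.0 = 224.66 mGal
Free-air anomaly = 979471.16 − 979766.92 + (224.66) = -71.10 mGal
Bouguer slab correction = 0.04193 × 2.47 × 728.0 = 75.40 mGal
Simple Bouguer anomaly = -71.10 − (75.40) = -146.50 mGal

-146.5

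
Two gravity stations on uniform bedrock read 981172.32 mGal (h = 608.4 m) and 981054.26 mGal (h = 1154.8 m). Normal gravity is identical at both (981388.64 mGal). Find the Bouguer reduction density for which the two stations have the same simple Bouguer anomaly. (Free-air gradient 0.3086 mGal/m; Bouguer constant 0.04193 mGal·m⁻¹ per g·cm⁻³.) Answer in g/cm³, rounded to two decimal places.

2.21

Δg_obs = 981054.26 − 981172.32 = -118.06 mGal over Δh = 1154.8 − 608.4 = 546.4 m
Equal Bouguer anomalies ⇒ Δg_obs + (0.3086 − 0.04193ρ)·Δh = 0
0.3086 − 0.04193ρ = −Δg_obs/Δh = 0.21607
ρ = (0.3086 − 0.21607) / 0.04193 = 2.21 g/cm³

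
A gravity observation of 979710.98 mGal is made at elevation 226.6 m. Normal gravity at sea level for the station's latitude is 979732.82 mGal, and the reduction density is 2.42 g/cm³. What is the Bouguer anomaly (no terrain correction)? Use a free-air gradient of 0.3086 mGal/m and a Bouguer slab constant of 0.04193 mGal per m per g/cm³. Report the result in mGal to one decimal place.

25.1

Free-air correction = 0.3086 × 226.6 = 69.93 mGal
Free-air anomaly = 979710.98 − 979732.82 + (69.93) = 48.09 mGal
Bouguer slab correction = 0.04193 × 2.42 × 226.6 = 22.99 mGal
Simple Bouguer anomaly = 48.09 − (22.99) = 25.10 mGal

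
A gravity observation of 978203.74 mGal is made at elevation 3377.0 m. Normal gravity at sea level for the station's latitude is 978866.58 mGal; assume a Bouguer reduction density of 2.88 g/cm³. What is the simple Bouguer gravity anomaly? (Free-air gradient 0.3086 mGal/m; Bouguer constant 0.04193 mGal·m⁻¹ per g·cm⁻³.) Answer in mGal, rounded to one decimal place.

Free-air correction = 0.3086 × 3377.0 = 1042.14 mGal
Free-air anomaly = 978203.74 − 978866.58 + (1042.14) = 379.30 mGal
Bouguer slab correction = 0.04193 × 2.88 × 3377.0 = 407.80 mGal
Simple Bouguer anomaly = 379.30 − (407.80) = -28.50 mGal

-28.5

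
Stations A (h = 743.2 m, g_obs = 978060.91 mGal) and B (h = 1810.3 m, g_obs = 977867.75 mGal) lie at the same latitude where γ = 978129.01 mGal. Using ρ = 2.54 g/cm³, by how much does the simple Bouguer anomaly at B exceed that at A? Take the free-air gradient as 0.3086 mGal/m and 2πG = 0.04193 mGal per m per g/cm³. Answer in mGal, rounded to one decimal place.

Δg_SB(A) = 978060.91 − 978129.01 + 0.3086×743.2 − 0.04193×2.54×743.2 = 82.10 mGal
Δg_SB(B) = 977867.75 − 978129.01 + 0.3086×1810.3 − 0.04193×2.54×1810.3 = 104.60 mGal
Difference = 104.60 − (82.10) = 22.50 mGal

22.5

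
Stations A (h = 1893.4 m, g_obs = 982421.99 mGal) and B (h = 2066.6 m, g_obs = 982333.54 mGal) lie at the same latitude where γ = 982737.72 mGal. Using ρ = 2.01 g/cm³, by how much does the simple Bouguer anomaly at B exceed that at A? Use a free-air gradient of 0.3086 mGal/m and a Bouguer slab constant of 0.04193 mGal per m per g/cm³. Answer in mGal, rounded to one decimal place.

-49.6

Δg_SB(A) = 982421.99 − 982737.72 + 0.3086×1893.4 − 0.04193×2.01×1893.4 = 109.00 mGal
Δg_SB(B) = 982333.54 − 982737.72 + 0.3086×2066.6 − 0.04193×2.01×2066.6 = 59.40 mGal
Difference = 59.40 − (109.00) = -49.60 mGal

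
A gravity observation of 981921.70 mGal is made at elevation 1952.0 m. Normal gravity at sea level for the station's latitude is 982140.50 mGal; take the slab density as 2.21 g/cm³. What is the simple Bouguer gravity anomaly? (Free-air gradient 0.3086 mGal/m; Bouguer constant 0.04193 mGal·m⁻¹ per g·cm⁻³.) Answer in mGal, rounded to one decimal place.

Free-air correction = 0.3086 × 1952.0 = 602.39 mGal
Free-air anomaly = 981921.70 − 982140.50 + (602.39) = 383.59 mGal
Bouguer slab correction = 0.04193 × 2.21 × 1952.0 = 180.88 mGal
Simple Bouguer anomaly = 383.59 − (180.88) = 202.71 mGal

202.7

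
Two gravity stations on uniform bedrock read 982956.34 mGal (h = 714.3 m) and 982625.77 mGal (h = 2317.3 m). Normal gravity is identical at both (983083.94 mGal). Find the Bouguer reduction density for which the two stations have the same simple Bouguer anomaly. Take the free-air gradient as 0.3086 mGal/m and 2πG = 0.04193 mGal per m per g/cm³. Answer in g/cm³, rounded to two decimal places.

2.44

Δg_obs = 982625.77 − 982956.34 = -330.57 mGal over Δh = 2317.3 − 714.3 = 1603.0 m
Equal Bouguer anomalies ⇒ Δg_obs + (0.3086 − 0.04193ρ)·Δh = 0
0.3086 − 0.04193ρ = −Δg_obs/Δh = 0.20622
ρ = (0.3086 − 0.20622) / 0.04193 = 2.44 g/cm³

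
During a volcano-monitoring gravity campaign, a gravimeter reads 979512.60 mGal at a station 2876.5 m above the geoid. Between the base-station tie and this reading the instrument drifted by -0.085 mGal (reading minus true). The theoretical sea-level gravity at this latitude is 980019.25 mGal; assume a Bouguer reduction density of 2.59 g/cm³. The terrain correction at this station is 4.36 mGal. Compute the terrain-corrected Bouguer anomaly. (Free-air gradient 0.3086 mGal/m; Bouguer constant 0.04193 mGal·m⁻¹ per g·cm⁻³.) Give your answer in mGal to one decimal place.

73.1

Drift-corrected reading = 979512.60 − (-0.085) = 979512.685 mGal
Free-air correction = 0.3086 × 2876.5 = 887.69 mGal
Free-air anomaly = 979512.685 − 980019.25 + (887.69) = 381.125 mGal
Bouguer slab correction = 0.04193 × 2.59 × 2876.5 = 312.38 mGal
Simple Bouguer anomaly = 381.125 − (312.38) = 68.745 mGal
Complete Bouguer anomaly = 68.745 + 4.36 = 73.105 mGal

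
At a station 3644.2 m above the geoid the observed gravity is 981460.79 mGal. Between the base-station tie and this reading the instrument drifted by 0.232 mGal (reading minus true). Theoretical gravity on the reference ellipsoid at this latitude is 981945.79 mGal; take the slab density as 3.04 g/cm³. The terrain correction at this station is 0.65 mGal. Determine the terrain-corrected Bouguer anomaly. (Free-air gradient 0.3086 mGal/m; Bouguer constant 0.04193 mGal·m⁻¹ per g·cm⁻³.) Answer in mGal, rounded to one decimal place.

175.5

Drift-corrected reading = 981460.79 − (0.232) = 981460.558 mGal
Free-air correction = 0.3086 × 3644.2 = 1124.60 mGal
Free-air anomaly = 981460.558 − 981945.79 + (1124.60) = 639.368 mGal
Bouguer slab correction = 0.04193 × 3.04 × 3644.2 = 464.52 mGal
Simple Bouguer anomaly = 639.368 − (464.52) = 174.848 mGal
Complete Bouguer anomaly = 174.848 + 0.65 = 175.498 mGal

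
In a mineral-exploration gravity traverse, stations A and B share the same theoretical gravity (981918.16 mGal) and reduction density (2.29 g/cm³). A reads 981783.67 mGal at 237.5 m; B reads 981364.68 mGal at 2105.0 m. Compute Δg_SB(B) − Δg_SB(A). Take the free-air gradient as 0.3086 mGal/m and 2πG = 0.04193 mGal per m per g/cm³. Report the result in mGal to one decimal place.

-22.0

Δg_SB(A) = 981783.67 − 981918.16 + 0.3086×237.5 − 0.04193×2.29×237.5 = -84.00 mGal
Δg_SB(B) = 981364.68 − 981918.16 + 0.3086×2105.0 − 0.04193×2.29×2105.0 = -106.00 mGal
Difference = -106.00 − (-84.00) = -22.00 mGal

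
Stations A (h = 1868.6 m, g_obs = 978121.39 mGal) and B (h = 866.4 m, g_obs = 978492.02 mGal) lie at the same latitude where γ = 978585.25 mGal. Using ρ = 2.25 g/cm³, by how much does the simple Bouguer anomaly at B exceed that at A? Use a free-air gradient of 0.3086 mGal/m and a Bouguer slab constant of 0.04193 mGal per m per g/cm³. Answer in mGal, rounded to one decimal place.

155.9

Δg_SB(A) = 978121.39 − 978585.25 + 0.3086×1868.6 − 0.04193×2.25×1868.6 = -63.50 mGal
Δg_SB(B) = 978492.02 − 978585.25 + 0.3086×866.4 − 0.04193×2.25×866.4 = 92.40 mGal
Difference = 92.40 − (-63.50) = 155.90 mGal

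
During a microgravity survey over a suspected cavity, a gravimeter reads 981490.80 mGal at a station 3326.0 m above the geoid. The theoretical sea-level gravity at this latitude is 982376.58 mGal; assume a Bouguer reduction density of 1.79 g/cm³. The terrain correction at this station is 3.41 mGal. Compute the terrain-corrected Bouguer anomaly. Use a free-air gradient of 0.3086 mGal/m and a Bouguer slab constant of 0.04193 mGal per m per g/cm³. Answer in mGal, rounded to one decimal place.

Free-air correction = 0.3086 × 3326.0 = 1026.40 mGal
Free-air anomaly = 981490.80 − 982376.58 + (1026.40) = 140.62 mGal
Bouguer slab correction = 0.04193 × 1.79 × 3326.0 = 249.63 mGal
Simple Bouguer anomaly = 140.62 − (249.63) = -109.01 mGal
Complete Bouguer anomaly = -109.01 + 3.41 = -105.60 mGal

-105.6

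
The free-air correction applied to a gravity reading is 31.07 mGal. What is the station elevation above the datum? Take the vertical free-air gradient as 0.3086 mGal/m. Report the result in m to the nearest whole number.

101

h = 31.07 / 0.3086 = 100.68 m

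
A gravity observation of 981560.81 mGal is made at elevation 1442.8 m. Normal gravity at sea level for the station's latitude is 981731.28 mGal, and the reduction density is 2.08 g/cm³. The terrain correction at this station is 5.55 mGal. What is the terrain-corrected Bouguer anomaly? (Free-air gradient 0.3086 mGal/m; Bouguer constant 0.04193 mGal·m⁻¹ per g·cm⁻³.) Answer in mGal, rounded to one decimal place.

Free-air correction = 0.3086 × 1442.8 = 445.25 mGal
Free-air anomaly = 981560.81 − 981731.28 + (445.25) = 274.78 mGal
Bouguer slab correction = 0.04193 × 2.08 × 1442.8 = 125.83 mGal
Simple Bouguer anomaly = 274.78 − (125.83) = 148.95 mGal
Complete Bouguer anomaly = 148.95 + 5.55 = 154.50 mGal

154.5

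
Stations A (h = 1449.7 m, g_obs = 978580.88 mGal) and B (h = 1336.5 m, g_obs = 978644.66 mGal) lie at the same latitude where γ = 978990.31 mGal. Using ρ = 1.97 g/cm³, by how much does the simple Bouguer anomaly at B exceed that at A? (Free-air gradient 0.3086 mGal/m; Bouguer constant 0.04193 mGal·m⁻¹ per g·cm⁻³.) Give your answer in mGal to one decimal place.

Δg_SB(A) = 978580.88 − 978990.31 + 0.3086×1449.7 − 0.04193×1.97×1449.7 = -81.80 mGal
Δg_SB(B) = 978644.66 − 978990.31 + 0.3086×1336.5 − 0.04193×1.97×1336.5 = -43.60 mGal
Difference = -43.60 − (-81.80) = 38.20 mGal

38.2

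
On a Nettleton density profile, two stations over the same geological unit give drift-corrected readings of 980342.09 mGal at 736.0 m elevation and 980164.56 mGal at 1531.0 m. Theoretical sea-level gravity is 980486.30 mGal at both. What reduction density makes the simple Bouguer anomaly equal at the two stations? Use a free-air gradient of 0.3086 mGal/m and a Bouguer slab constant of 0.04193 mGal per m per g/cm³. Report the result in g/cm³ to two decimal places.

2.03

Δg_obs = 980164.56 − 980342.09 = -177.53 mGal over Δh = 1531.0 − 736.0 = 795.0 m
Equal Bouguer anomalies ⇒ Δg_obs + (0.3086 − 0.04193ρ)·Δh = 0
0.3086 − 0.04193ρ = −Δg_obs/Δh = 0.22331
ρ = (0.3086 − 0.22331) / 0.04193 = 2.03 g/cm³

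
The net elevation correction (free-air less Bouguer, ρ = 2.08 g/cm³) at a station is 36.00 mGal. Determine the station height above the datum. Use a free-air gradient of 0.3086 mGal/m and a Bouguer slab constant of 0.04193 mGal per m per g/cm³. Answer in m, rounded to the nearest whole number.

163

Combined gradient = 0.3086 − 0.04193 × 2.08 = 0.2213856 mGal/m
h = 36.00 / 0.2213856 = 162.61 m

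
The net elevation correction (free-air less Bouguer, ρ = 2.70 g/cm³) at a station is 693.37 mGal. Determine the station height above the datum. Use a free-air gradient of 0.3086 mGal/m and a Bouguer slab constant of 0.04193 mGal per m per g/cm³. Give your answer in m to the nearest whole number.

3549

Combined gradient = 0.3086 − 0.04193 × 2.70 = 0.1953890 mGal/m
h = 693.37 / 0.1953890 = 3548.66 m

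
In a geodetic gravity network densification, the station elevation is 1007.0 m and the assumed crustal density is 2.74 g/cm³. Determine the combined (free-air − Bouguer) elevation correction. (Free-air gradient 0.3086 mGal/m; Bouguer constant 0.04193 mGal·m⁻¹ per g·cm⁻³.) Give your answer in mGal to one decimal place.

195.1

Combined gradient = 0.3086 − 0.04193 × 2.74 = 0.1937118 mGal/m
Combined elevation correction = 0.1937118 × 1007.0 = 195.1 mGal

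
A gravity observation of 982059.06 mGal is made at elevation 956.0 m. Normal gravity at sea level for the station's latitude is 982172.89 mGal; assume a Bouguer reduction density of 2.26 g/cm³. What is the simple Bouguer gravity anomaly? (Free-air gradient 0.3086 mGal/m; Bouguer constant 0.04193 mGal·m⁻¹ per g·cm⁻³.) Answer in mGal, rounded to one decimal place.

90.6

Free-air correction = 0.3086 × 956.0 = 295.02 mGal
Free-air anomaly = 982059.06 − 982172.89 + (295.02) = 181.19 mGal
Bouguer slab correction = 0.04193 × 2.26 × 956.0 = 90.59 mGal
Simple Bouguer anomaly = 181.19 − (90.59) = 90.60 mGal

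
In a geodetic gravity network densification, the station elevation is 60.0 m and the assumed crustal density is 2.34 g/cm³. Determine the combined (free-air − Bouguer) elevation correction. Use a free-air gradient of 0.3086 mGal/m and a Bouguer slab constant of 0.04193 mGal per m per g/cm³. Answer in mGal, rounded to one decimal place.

12.6

Combined gradient = 0.3086 − 0.04193 × 2.34 = 0.2104838 mGal/m
Combined elevation correction = 0.2104838 × 60.0 = 12.6 mGal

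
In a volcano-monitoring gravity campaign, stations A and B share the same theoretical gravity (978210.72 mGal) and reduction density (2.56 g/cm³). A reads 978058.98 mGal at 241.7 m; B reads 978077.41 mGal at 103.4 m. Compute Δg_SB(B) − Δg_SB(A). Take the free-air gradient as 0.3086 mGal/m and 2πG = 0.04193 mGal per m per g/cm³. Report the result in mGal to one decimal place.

-9.4

Δg_SB(A) = 978058.98 − 978210.72 + 0.3086×241.7 − 0.04193×2.56×241.7 = -103.10 mGal
Δg_SB(B) = 978077.41 − 978210.72 + 0.3086×103.4 − 0.04193×2.56×103.4 = -112.50 mGal
Difference = -112.50 − (-103.10) = -9.40 mGal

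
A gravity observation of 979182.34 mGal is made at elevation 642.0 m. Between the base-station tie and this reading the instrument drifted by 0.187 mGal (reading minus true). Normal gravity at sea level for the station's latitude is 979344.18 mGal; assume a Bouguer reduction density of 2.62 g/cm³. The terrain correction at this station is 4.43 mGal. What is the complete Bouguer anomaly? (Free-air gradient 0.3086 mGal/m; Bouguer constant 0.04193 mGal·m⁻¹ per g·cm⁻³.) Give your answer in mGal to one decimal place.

-30.0

Drift-corrected reading = 979182.34 − (0.187) = 979182.153 mGal
Free-air correction = 0.3086 × 642.0 = 198.12 mGal
Free-air anomaly = 979182.153 − 979344.18 + (198.12) = 36.093 mGal
Bouguer slab correction = 0.04193 × 2.62 × 642.0 = 70.53 mGal
Simple Bouguer anomaly = 36.093 − (70.53) = -34.437 mGal
Complete Bouguer anomaly = -34.437 + 4.43 = -30.007 mGal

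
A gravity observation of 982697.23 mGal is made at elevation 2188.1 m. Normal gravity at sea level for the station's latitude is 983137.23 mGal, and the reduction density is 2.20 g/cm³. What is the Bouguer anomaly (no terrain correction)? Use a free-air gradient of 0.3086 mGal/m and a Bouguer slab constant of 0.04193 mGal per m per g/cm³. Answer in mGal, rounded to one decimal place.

33.4

Free-air correction = 0.3086 × 2188.1 = 675.25 mGal
Free-air anomaly = 982697.23 − 983137.23 + (675.25) = 235.25 mGal
Bouguer slab correction = 0.04193 × 2.20 × 2188.1 = 201.84 mGal
Simple Bouguer anomaly = 235.25 − (201.84) = 33.41 mGal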